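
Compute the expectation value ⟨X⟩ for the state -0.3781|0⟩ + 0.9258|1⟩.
-0.7001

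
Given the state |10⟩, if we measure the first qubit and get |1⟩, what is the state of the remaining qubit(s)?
|0⟩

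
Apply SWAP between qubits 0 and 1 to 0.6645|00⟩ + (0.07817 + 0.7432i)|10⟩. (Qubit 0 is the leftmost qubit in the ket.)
0.6645|00⟩ + (0.07817 + 0.7432i)|01⟩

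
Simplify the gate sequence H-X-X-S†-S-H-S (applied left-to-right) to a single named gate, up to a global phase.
S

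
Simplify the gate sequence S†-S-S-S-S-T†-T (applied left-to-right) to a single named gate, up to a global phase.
S†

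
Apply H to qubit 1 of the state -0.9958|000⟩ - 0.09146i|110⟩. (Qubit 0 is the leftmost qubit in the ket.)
-0.7041|000⟩ - 0.7041|010⟩ - 0.06467i|100⟩ + 0.06467i|110⟩

H on qubit 1 mixes each pair of kets that differ only in qubit 1: amplitudes (a, b) of (|…0…⟩, |…1…⟩) become ((a + b)/√2, (a − b)/√2). Kets absent from the input have amplitude 0.
(|000⟩, |010⟩): (a, b) = (-0.9958, 0) → (-0.7041, -0.7041)
(|100⟩, |110⟩): (a, b) = (0, -0.09146i) → (-0.06467i, 0.06467i)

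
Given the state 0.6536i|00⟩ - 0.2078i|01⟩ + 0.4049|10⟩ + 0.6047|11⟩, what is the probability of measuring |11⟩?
0.3657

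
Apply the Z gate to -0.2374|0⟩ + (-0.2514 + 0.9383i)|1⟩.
-0.2374|0⟩ + (0.2514 - 0.9383i)|1⟩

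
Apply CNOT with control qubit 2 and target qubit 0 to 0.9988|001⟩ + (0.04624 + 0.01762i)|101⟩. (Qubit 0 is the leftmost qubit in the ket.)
(0.04624 + 0.01762i)|001⟩ + 0.9988|101⟩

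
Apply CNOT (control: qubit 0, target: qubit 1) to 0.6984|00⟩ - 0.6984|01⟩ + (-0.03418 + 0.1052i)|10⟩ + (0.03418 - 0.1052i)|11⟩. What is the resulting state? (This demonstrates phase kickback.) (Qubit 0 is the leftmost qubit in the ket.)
0.6984|00⟩ - 0.6984|01⟩ + (0.03418 - 0.1052i)|10⟩ + (-0.03418 + 0.1052i)|11⟩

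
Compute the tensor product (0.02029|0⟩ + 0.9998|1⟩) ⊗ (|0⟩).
0.02029|00⟩ + 0.9998|10⟩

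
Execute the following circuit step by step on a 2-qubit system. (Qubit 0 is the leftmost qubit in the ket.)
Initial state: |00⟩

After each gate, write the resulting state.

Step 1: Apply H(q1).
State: 1/√2|00⟩ + 1/√2|01⟩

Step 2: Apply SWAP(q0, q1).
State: 1/√2|00⟩ + 1/√2|10⟩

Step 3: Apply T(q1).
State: 1/√2|00⟩ + 1/√2|10⟩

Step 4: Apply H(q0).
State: |00⟩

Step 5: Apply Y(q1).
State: i|01⟩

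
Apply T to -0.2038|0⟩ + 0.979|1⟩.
-0.2038|0⟩ + (0.6923 + 0.6923i)|1⟩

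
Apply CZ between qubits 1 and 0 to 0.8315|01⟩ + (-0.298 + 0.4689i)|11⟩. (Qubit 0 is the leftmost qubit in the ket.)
0.8315|01⟩ + (0.298 - 0.4689i)|11⟩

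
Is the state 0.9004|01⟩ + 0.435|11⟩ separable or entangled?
Separable

Writing the state as a|00⟩ + b|01⟩ + c|10⟩ + d|11⟩, it is a product state iff ad − bc = 0.
Here (a, b, c, d) = (0, 0.9004, 0, 0.435): ad − bc = (0)(0.435) − (0.9004)(0) = 0, so the state is separable.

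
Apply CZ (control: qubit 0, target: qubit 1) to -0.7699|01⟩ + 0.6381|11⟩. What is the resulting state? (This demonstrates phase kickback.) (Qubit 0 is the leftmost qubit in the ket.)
-0.7699|01⟩ - 0.6381|11⟩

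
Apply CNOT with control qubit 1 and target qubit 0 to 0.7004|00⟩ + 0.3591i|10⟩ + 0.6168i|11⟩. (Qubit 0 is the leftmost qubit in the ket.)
0.7004|00⟩ + 0.6168i|01⟩ + 0.3591i|10⟩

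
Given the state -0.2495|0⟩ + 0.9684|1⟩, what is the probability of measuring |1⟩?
0.9378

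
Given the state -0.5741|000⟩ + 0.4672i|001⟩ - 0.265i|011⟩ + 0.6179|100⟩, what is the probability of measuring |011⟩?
0.07023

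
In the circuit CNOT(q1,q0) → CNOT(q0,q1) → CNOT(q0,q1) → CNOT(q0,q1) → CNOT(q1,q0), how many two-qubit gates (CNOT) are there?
5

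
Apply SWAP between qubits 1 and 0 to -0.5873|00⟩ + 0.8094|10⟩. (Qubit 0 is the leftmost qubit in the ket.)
-0.5873|00⟩ + 0.8094|01⟩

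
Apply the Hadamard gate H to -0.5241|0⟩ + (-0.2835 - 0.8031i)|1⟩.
(-0.5711 - 0.5679i)|0⟩ + (-0.1701 + 0.5679i)|1⟩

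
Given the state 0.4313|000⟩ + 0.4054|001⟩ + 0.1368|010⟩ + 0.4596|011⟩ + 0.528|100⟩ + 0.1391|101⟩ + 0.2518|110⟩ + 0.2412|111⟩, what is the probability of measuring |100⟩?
0.2788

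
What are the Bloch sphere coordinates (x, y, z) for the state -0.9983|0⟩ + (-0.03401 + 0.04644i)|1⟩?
(0.0679, -0.09272, 0.9933)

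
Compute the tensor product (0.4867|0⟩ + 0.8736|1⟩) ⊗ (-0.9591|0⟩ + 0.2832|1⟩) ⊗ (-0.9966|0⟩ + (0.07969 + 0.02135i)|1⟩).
0.4652|000⟩ + (-0.0372 - 0.009966i)|001⟩ - 0.1374|010⟩ + (0.01098 + 0.002943i)|011⟩ + 0.835|100⟩ + (-0.06677 - 0.01789i)|101⟩ - 0.2466|110⟩ + (0.01972 + 0.005282i)|111⟩

amp(|b₁b₂…⟩) = product of the factor amplitudes for bits b₁, b₂, …; only kets whose every factor amplitude is nonzero survive.
|000⟩: (0.4867)(-0.9591)(-0.9966) = 0.4652
|001⟩: (0.4867)(-0.9591)(0.07969 + 0.02135i) = (-0.0372 - 0.009966i)
|010⟩: (0.4867)(0.2832)(-0.9966) = -0.1374
|011⟩: (0.4867)(0.2832)(0.07969 + 0.02135i) = (0.01098 + 0.002943i)
|100⟩: (0.8736)(-0.9591)(-0.9966) = 0.835
|101⟩: (0.8736)(-0.9591)(0.07969 + 0.02135i) = (-0.06677 - 0.01789i)
|110⟩: (0.8736)(0.2832)(-0.9966) = -0.2466
|111⟩: (0.8736)(0.2832)(0.07969 + 0.02135i) = (0.01972 + 0.005282i)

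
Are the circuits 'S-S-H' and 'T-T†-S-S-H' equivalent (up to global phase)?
Yes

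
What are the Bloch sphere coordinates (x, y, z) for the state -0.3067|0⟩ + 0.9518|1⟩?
(-0.5838, 0, -0.8119)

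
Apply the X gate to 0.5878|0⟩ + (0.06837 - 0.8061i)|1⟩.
(0.06837 - 0.8061i)|0⟩ + 0.5878|1⟩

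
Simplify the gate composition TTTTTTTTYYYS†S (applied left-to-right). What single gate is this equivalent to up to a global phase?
Y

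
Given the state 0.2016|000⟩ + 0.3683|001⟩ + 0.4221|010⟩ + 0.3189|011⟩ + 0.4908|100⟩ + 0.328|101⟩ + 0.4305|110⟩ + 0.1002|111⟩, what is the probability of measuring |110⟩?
0.1853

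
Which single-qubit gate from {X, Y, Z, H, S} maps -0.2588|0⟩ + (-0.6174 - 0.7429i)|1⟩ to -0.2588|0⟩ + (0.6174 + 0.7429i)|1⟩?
Z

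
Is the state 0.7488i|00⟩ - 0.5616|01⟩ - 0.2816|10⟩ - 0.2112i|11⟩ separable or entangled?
Separable

Writing the state as a|00⟩ + b|01⟩ + c|10⟩ + d|11⟩, it is a product state iff ad − bc = 0.
Here (a, b, c, d) = (0.7488i, -0.5616, -0.2816, -0.2112i): ad − bc = (0.7488i)(-0.2112i) − (-0.5616)(-0.2816) = 0, so the state is separable.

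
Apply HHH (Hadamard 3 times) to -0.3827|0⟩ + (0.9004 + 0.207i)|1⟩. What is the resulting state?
(0.3661 + 0.1464i)|0⟩ + (-0.9073 - 0.1464i)|1⟩

H² = I, so H^3 = H: a single Hadamard. With (a, b) = (-0.3827, (0.9004 + 0.207i)), H gives ((a + b)/√2, (a − b)/√2) = ((0.3661 + 0.1464i), (-0.9073 - 0.1464i)).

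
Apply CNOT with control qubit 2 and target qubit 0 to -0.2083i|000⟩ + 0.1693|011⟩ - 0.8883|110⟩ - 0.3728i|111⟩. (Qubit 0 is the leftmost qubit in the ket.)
-0.2083i|000⟩ - 0.3728i|011⟩ - 0.8883|110⟩ + 0.1693|111⟩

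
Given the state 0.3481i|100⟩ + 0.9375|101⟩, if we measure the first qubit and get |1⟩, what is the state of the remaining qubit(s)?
0.3481i|00⟩ + 0.9375|01⟩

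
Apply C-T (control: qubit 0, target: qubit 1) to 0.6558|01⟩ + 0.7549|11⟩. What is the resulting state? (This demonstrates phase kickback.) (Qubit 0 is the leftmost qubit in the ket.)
0.6558|01⟩ + (0.5338 + 0.5338i)|11⟩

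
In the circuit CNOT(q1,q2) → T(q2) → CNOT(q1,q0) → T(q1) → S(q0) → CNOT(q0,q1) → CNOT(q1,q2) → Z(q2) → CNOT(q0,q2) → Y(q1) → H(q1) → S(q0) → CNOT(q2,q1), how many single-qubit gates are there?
7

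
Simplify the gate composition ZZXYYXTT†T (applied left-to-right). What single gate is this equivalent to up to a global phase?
T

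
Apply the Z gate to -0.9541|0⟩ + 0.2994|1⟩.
-0.9541|0⟩ - 0.2994|1⟩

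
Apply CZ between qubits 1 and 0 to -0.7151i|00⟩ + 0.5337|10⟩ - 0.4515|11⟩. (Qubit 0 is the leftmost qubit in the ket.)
-0.7151i|00⟩ + 0.5337|10⟩ + 0.4515|11⟩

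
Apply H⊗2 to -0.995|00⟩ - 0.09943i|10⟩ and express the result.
(-0.4975 - 0.04972i)|00⟩ + (-0.4975 - 0.04972i)|01⟩ + (-0.4975 + 0.04972i)|10⟩ + (-0.4975 + 0.04972i)|11⟩

H⊗2 gives amp(|y⟩) = (1/2) Σ_x (−1)^(x·y) amp(|x⟩), where x·y is the number of positions in which both x and y have a 1.
|00⟩: (-0.995 - 0.09943i)/2 = (-0.4975 - 0.04972i)
|01⟩: (-0.995 - 0.09943i)/2 = (-0.4975 - 0.04972i)
|10⟩: (-0.995 + 0.09943i)/2 = (-0.4975 + 0.04972i)
|11⟩: (-0.995 + 0.09943i)/2 = (-0.4975 + 0.04972i)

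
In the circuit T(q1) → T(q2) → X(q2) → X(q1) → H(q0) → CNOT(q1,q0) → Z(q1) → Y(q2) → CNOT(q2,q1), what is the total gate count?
9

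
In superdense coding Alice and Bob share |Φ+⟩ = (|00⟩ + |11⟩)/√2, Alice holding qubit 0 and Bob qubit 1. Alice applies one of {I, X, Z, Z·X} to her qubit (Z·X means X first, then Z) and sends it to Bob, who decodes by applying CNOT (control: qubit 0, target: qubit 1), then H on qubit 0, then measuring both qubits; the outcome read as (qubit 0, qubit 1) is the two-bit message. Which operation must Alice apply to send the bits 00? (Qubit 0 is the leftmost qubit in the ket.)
I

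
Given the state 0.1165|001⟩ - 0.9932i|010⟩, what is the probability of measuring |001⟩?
0.01357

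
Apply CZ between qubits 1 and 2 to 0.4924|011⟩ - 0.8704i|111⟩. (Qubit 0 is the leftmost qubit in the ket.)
-0.4924|011⟩ + 0.8704i|111⟩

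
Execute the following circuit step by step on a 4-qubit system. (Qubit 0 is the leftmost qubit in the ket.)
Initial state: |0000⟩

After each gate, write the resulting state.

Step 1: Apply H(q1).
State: 1/√2|0000⟩ + 1/√2|0100⟩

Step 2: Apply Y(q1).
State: -(1/√2)i|0000⟩ + (1/√2)i|0100⟩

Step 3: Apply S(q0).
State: -(1/√2)i|0000⟩ + (1/√2)i|0100⟩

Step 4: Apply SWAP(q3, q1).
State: -(1/√2)i|0000⟩ + (1/√2)i|0001⟩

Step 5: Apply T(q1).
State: -(1/√2)i|0000⟩ + (1/√2)i|0001⟩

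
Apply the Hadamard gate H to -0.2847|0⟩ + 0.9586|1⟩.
0.4765|0⟩ - 0.8791|1⟩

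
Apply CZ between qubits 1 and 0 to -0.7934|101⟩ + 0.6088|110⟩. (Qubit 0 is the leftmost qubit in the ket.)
-0.7934|101⟩ - 0.6088|110⟩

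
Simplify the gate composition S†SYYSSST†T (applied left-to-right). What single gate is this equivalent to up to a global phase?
S†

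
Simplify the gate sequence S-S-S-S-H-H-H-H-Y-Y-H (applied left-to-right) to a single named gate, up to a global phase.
H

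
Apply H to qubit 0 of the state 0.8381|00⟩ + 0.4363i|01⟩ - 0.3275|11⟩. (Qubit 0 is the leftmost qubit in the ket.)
0.5926|00⟩ + (-0.2316 + 0.3085i)|01⟩ + 0.5926|10⟩ + (0.2316 + 0.3085i)|11⟩

H on qubit 0 mixes each pair of kets that differ only in qubit 0: amplitudes (a, b) of (|…0…⟩, |…1…⟩) become ((a + b)/√2, (a − b)/√2). Kets absent from the input have amplitude 0.
(|00⟩, |10⟩): (a, b) = (0.8381, 0) → (0.5926, 0.5926)
(|01⟩, |11⟩): (a, b) = (0.4363i, -0.3275) → ((-0.2316 + 0.3085i), (0.2316 + 0.3085i))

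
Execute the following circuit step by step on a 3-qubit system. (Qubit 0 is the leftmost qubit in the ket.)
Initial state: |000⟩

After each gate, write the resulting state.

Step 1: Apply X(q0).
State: |100⟩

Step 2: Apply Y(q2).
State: i|101⟩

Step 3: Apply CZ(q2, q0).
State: -i|101⟩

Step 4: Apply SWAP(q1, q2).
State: -i|110⟩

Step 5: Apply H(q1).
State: -(1/√2)i|100⟩ + (1/√2)i|110⟩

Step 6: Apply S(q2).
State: -(1/√2)i|100⟩ + (1/√2)i|110⟩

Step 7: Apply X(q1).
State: (1/√2)i|100⟩ - (1/√2)i|110⟩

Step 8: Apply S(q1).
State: (1/√2)i|100⟩ + 1/√2|110⟩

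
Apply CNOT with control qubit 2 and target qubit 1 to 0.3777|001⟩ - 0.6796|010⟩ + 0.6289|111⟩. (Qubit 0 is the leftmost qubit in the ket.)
-0.6796|010⟩ + 0.3777|011⟩ + 0.6289|101⟩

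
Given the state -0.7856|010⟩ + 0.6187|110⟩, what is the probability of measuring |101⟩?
0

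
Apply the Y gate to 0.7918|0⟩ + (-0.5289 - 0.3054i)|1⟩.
(-0.3054 + 0.5289i)|0⟩ + 0.7918i|1⟩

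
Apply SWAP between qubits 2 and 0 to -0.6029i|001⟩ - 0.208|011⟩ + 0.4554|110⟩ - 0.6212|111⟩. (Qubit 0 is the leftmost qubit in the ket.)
0.4554|011⟩ - 0.6029i|100⟩ - 0.208|110⟩ - 0.6212|111⟩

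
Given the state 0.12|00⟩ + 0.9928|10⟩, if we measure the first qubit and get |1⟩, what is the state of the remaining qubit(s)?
|0⟩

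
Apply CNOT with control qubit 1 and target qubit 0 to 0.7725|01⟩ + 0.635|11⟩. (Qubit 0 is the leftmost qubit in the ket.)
0.635|01⟩ + 0.7725|11⟩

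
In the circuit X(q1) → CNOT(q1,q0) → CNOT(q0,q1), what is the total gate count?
3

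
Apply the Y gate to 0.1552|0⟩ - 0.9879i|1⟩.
-0.9879|0⟩ + 0.1552i|1⟩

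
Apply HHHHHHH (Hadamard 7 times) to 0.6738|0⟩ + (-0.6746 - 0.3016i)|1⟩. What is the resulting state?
(-0.0005657 - 0.2133i)|0⟩ + (0.9535 + 0.2133i)|1⟩

H² = I, so H^7 = H: a single Hadamard. With (a, b) = (0.6738, (-0.6746 - 0.3016i)), H gives ((a + b)/√2, (a − b)/√2) = ((-0.0005657 - 0.2133i), (0.9535 + 0.2133i)).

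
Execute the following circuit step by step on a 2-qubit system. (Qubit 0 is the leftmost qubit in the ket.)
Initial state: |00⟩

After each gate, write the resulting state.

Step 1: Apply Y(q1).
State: i|01⟩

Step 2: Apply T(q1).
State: (-1/√2 + (1/√2)i)|01⟩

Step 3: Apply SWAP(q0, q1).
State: (-1/√2 + (1/√2)i)|10⟩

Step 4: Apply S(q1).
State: (-1/√2 + (1/√2)i)|10⟩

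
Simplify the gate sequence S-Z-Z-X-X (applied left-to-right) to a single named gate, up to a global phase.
S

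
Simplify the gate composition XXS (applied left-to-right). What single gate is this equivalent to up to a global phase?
S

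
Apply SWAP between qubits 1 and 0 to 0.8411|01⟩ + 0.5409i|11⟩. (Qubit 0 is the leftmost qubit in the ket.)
0.8411|10⟩ + 0.5409i|11⟩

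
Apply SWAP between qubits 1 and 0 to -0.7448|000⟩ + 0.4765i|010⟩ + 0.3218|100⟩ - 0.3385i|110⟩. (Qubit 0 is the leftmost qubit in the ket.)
-0.7448|000⟩ + 0.3218|010⟩ + 0.4765i|100⟩ - 0.3385i|110⟩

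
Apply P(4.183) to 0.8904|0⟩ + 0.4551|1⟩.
0.8904|0⟩ + (-0.2298 - 0.3928i)|1⟩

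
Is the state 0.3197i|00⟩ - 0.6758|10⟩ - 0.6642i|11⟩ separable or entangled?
Entangled

Writing the state as a|00⟩ + b|01⟩ + c|10⟩ + d|11⟩, it is a product state iff ad − bc = 0.
Here (a, b, c, d) = (0.3197i, 0, -0.6758, -0.6642i): ad − bc = (0.3197i)(-0.6642i) − (0)(-0.6758) = 0.2123 ≠ 0, so the state is entangled.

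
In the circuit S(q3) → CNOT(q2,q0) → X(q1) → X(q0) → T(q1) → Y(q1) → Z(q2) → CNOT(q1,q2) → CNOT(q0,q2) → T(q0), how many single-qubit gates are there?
7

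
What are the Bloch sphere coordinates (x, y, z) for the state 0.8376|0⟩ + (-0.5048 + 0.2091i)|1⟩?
(-0.8456, 0.3503, 0.403)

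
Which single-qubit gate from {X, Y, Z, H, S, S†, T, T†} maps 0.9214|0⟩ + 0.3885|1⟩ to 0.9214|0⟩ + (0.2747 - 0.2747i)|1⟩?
T†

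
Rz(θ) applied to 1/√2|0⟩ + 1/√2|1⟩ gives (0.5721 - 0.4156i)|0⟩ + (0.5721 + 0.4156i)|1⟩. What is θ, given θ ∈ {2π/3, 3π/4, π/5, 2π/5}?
2π/5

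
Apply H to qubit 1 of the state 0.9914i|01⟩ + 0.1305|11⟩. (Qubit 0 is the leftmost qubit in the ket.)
0.701i|00⟩ - 0.701i|01⟩ + 0.09228|10⟩ - 0.09228|11⟩

H on qubit 1 mixes each pair of kets that differ only in qubit 1: amplitudes (a, b) of (|…0…⟩, |…1…⟩) become ((a + b)/√2, (a − b)/√2). Kets absent from the input have amplitude 0.
(|00⟩, |01⟩): (a, b) = (0, 0.9914i) → (0.701i, -0.701i)
(|10⟩, |11⟩): (a, b) = (0, 0.1305) → (0.09228, -0.09228)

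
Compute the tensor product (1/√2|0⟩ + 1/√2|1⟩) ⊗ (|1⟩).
1/√2|01⟩ + 1/√2|11⟩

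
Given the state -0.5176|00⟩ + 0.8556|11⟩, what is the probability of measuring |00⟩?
0.2679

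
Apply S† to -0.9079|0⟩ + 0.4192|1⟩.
-0.9079|0⟩ - 0.4192i|1⟩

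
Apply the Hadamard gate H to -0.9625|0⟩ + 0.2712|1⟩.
-0.4888|0⟩ - 0.8724|1⟩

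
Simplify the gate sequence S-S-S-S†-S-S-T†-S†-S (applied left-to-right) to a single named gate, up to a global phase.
T†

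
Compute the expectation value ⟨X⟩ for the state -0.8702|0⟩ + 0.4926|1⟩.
-0.8573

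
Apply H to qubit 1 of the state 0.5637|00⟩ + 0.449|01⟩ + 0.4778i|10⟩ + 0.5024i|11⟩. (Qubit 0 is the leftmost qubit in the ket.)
0.7161|00⟩ + 0.08111|01⟩ + 0.6931i|10⟩ - 0.01739i|11⟩

H on qubit 1 mixes each pair of kets that differ only in qubit 1: amplitudes (a, b) of (|…0…⟩, |…1…⟩) become ((a + b)/√2, (a − b)/√2). Kets absent from the input have amplitude 0.
(|00⟩, |01⟩): (a, b) = (0.5637, 0.449) → (0.7161, 0.08111)
(|10⟩, |11⟩): (a, b) = (0.4778i, 0.5024i) → (0.6931i, -0.01739i)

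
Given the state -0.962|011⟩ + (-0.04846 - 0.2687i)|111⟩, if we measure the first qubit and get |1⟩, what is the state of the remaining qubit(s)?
(-0.1775 - 0.9841i)|11⟩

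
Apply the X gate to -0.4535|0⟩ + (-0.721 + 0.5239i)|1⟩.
(-0.721 + 0.5239i)|0⟩ - 0.4535|1⟩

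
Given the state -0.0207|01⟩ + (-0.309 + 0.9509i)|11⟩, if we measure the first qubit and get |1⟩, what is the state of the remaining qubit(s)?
(-0.309 + 0.951i)|1⟩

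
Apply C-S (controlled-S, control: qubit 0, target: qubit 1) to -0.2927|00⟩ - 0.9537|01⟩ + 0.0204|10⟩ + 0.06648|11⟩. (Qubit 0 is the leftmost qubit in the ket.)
-0.2927|00⟩ - 0.9537|01⟩ + 0.0204|10⟩ + 0.06648i|11⟩

C-S leaves the control-|0⟩ kets |00⟩, |01⟩ unchanged and applies S to qubit 1 on the control-|1⟩ pair (|10⟩, |11⟩).
S = [[1, 0], [0, i]].
With a = amp(|10⟩) = 0.0204 and b = amp(|11⟩) = 0.06648:
new amp(|10⟩) = (1)·a = 0.0204
new amp(|11⟩) = (i)·b = 0.06648i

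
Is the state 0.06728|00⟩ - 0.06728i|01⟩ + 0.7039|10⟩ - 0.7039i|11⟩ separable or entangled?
Separable

Writing the state as a|00⟩ + b|01⟩ + c|10⟩ + d|11⟩, it is a product state iff ad − bc = 0.
Here (a, b, c, d) = (0.06728, -0.06728i, 0.7039, -0.7039i): ad − bc = (0.06728)(-0.7039i) − (-0.06728i)(0.7039) = 0, so the state is separable.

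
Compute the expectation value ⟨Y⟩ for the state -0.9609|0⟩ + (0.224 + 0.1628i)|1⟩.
-0.3129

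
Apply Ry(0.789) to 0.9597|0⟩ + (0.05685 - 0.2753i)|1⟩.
(0.8641 + 0.1058i)|0⟩ + (0.4213 - 0.2542i)|1⟩

Ry(0.789) = [[cos(θ/2), −sin(θ/2)], [sin(θ/2), cos(θ/2)]]; θ = 0.789, cos(θ/2) ≈ 0.923189, sin(θ/2) ≈ 0.384347.
With a = amp(|0⟩) = 0.9597 and b = amp(|1⟩) = (0.05685 - 0.2753i):
new amp(|0⟩) = (0.923189)·a + (-0.384347)·b = (0.8641 + 0.1058i)
new amp(|1⟩) = (0.384347)·a + (0.923189)·b = (0.4213 - 0.2542i)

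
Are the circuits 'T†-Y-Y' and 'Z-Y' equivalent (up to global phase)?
No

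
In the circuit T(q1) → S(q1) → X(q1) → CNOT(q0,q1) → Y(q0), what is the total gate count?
5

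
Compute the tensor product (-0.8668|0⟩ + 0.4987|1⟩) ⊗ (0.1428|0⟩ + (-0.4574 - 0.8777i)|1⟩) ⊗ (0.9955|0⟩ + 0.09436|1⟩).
-0.1232|000⟩ - 0.01168|001⟩ + (0.3947 + 0.7574i)|010⟩ + (0.03741 + 0.07179i)|011⟩ + 0.07089|100⟩ + 0.00672|101⟩ + (-0.2271 - 0.4357i)|110⟩ + (-0.02152 - 0.0413i)|111⟩

amp(|b₁b₂…⟩) = product of the factor amplitudes for bits b₁, b₂, …; only kets whose every factor amplitude is nonzero survive.
|000⟩: (-0.8668)(0.1428)(0.9955) = -0.1232
|001⟩: (-0.8668)(0.1428)(0.09436) = -0.01168
|010⟩: (-0.8668)(-0.4574 - 0.8777i)(0.9955) = (0.3947 + 0.7574i)
|011⟩: (-0.8668)(-0.4574 - 0.8777i)(0.09436) = (0.03741 + 0.07179i)
|100⟩: (0.4987)(0.1428)(0.9955) = 0.07089
|101⟩: (0.4987)(0.1428)(0.09436) = 0.00672
|110⟩: (0.4987)(-0.4574 - 0.8777i)(0.9955) = (-0.2271 - 0.4357i)
|111⟩: (0.4987)(-0.4574 - 0.8777i)(0.09436) = (-0.02152 - 0.0413i)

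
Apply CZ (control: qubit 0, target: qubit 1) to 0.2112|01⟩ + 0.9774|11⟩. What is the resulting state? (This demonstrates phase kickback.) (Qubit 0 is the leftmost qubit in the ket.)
0.2112|01⟩ - 0.9774|11⟩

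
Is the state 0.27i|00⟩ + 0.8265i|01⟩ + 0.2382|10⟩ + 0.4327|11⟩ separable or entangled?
Entangled

Writing the state as a|00⟩ + b|01⟩ + c|10⟩ + d|11⟩, it is a product state iff ad − bc = 0.
Here (a, b, c, d) = (0.27i, 0.8265i, 0.2382, 0.4327): ad − bc = (0.27i)(0.4327) − (0.8265i)(0.2382) = -0.08004i ≠ 0, so the state is entangled.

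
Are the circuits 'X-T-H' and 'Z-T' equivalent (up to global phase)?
No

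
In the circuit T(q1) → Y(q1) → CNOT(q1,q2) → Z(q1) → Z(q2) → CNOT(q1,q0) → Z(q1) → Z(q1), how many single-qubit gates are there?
6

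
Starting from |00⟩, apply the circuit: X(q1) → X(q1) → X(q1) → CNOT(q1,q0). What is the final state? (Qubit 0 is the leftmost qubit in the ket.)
|11⟩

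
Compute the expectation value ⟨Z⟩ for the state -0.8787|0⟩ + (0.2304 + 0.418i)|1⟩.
0.5443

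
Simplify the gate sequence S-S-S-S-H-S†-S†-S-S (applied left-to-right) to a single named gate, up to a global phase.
H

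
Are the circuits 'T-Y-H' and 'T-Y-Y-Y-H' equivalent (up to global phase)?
Yes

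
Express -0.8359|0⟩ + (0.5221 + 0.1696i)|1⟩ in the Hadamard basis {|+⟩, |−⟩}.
(-0.2219 + 0.1199i)|+⟩ + (-0.9603 - 0.1199i)|−⟩

With |ψ⟩ = α|0⟩ + β|1⟩, the Hadamard-basis coefficients are ⟨+|ψ⟩ = (α + β)/√2 and ⟨−|ψ⟩ = (α − β)/√2.
Here α = -0.8359, β = (0.5221 + 0.1696i): (α + β)/√2 = (-0.2219 + 0.1199i), (α − β)/√2 = (-0.9603 - 0.1199i).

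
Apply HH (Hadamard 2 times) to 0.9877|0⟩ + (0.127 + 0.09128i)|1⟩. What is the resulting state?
0.9877|0⟩ + (0.127 + 0.09128i)|1⟩

H² = I, so an even number of Hadamards cancels: H^2 = I and the state is unchanged.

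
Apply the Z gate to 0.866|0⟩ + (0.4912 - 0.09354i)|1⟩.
0.866|0⟩ + (-0.4912 + 0.09354i)|1⟩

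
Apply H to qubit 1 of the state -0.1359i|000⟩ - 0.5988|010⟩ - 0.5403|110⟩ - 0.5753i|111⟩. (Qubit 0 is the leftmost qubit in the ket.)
(-0.4234 - 0.0961i)|000⟩ + (0.4234 - 0.0961i)|010⟩ - 0.382|100⟩ - 0.4068i|101⟩ + 0.382|110⟩ + 0.4068i|111⟩

H on qubit 1 mixes each pair of kets that differ only in qubit 1: amplitudes (a, b) of (|…0…⟩, |…1…⟩) become ((a + b)/√2, (a − b)/√2). Kets absent from the input have amplitude 0.
(|000⟩, |010⟩): (a, b) = (-0.1359i, -0.5988) → ((-0.4234 - 0.0961i), (0.4234 - 0.0961i))
(|100⟩, |110⟩): (a, b) = (0, -0.5403) → (-0.382, 0.382)
(|101⟩, |111⟩): (a, b) = (0, -0.5753i) → (-0.4068i, 0.4068i)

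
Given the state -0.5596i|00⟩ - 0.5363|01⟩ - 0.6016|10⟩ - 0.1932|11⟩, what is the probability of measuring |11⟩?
0.03733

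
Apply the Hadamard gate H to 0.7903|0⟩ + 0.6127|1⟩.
0.9921|0⟩ + 0.1256|1⟩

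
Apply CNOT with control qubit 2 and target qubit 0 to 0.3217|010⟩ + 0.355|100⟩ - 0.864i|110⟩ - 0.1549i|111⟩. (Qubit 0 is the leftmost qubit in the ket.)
0.3217|010⟩ - 0.1549i|011⟩ + 0.355|100⟩ - 0.864i|110⟩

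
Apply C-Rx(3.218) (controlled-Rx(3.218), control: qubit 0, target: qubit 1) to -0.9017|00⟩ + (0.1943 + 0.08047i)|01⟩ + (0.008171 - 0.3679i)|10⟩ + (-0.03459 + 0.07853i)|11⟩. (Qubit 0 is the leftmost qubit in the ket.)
-0.9017|00⟩ + (0.1943 + 0.08047i)|01⟩ + (0.07816 + 0.04862i)|10⟩ + (-0.3663 - 0.01116i)|11⟩

C-Rx(3.218) leaves the control-|0⟩ kets |00⟩, |01⟩ unchanged and applies Rx(3.218) to qubit 1 on the control-|1⟩ pair (|10⟩, |11⟩).
Rx(3.218) = [[cos(θ/2), −i·sin(θ/2)], [−i·sin(θ/2), cos(θ/2)]]; θ = 3.218, cos(θ/2) ≈ -0.0381944, sin(θ/2) ≈ 0.99927.
With a = amp(|10⟩) = (0.008171 - 0.3679i) and b = amp(|11⟩) = (-0.03459 + 0.07853i):
new amp(|10⟩) = (-0.0381944)·a + (-0.99927i)·b = (0.07816 + 0.04862i)
new amp(|11⟩) = (-0.99927i)·a + (-0.0381944)·b = (-0.3663 - 0.01116i)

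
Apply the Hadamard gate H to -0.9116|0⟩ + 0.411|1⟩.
-0.354|0⟩ - 0.9352|1⟩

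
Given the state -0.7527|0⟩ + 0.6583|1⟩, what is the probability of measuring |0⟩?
0.5666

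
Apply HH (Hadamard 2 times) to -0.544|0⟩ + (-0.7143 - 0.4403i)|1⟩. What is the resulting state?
-0.544|0⟩ + (-0.7143 - 0.4403i)|1⟩

H² = I, so an even number of Hadamards cancels: H^2 = I and the state is unchanged.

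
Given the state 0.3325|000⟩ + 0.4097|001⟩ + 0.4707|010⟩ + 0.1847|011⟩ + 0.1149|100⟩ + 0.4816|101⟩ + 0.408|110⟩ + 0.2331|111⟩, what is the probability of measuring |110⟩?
0.1665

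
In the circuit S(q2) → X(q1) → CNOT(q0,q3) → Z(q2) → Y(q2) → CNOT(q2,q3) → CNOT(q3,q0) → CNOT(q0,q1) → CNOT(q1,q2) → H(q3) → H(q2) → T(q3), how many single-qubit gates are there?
7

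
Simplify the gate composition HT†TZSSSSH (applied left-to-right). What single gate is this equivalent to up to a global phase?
X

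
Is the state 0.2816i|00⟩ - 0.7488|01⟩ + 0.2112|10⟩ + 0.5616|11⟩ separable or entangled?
Entangled

Writing the state as a|00⟩ + b|01⟩ + c|10⟩ + d|11⟩, it is a product state iff ad − bc = 0.
Here (a, b, c, d) = (0.2816i, -0.7488, 0.2112, 0.5616): ad − bc = (0.2816i)(0.5616) − (-0.7488)(0.2112) = (0.1581 + 0.1581i) ≠ 0, so the state is entangled.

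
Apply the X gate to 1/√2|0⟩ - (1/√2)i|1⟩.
-(1/√2)i|0⟩ + 1/√2|1⟩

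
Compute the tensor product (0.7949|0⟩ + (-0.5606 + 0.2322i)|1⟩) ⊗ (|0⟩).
0.7949|00⟩ + (-0.5606 + 0.2322i)|10⟩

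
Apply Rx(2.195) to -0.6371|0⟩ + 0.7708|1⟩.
(-0.2904 - 0.6861i)|0⟩ + (0.3513 + 0.5671i)|1⟩

Rx(2.195) = [[cos(θ/2), −i·sin(θ/2)], [−i·sin(θ/2), cos(θ/2)]]; θ = 2.195, cos(θ/2) ≈ 0.455823, sin(θ/2) ≈ 0.890071.
With a = amp(|0⟩) = -0.6371 and b = amp(|1⟩) = 0.7708:
new amp(|0⟩) = (0.455823)·a + (-0.890071i)·b = (-0.2904 - 0.6861i)
new amp(|1⟩) = (-0.890071i)·a + (0.455823)·b = (0.3513 + 0.5671i)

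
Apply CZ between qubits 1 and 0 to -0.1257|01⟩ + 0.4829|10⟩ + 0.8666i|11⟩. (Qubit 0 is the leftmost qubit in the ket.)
-0.1257|01⟩ + 0.4829|10⟩ - 0.8666i|11⟩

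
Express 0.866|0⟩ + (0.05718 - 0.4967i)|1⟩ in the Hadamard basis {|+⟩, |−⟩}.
(0.6528 - 0.3512i)|+⟩ + (0.5719 + 0.3512i)|−⟩

With |ψ⟩ = α|0⟩ + β|1⟩, the Hadamard-basis coefficients are ⟨+|ψ⟩ = (α + β)/√2 and ⟨−|ψ⟩ = (α − β)/√2.
Here α = 0.866, β = (0.05718 - 0.4967i): (α + β)/√2 = (0.6528 - 0.3512i), (α − β)/√2 = (0.5719 + 0.3512i).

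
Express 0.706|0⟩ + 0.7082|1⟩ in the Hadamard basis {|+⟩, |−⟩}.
|+⟩ - 0.001556|−⟩

With |ψ⟩ = α|0⟩ + β|1⟩, the Hadamard-basis coefficients are ⟨+|ψ⟩ = (α + β)/√2 and ⟨−|ψ⟩ = (α − β)/√2.
Here α = 0.706, β = 0.7082: (α + β)/√2 = 1, (α − β)/√2 = -0.001556.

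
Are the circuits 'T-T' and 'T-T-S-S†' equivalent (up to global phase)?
Yes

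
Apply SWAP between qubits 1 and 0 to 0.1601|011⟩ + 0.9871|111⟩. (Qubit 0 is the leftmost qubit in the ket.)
0.1601|101⟩ + 0.9871|111⟩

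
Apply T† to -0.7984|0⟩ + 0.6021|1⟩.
-0.7984|0⟩ + (0.4257 - 0.4257i)|1⟩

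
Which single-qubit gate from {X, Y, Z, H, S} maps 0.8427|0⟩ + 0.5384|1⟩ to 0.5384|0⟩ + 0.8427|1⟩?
X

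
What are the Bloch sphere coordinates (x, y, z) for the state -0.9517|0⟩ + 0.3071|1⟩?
(-0.5845, 0, 0.8114)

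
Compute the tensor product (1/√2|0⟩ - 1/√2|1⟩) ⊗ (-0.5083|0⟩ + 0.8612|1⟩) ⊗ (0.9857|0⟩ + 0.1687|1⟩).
-0.3543|000⟩ - 0.06063|001⟩ + 0.6003|010⟩ + 0.1027|011⟩ + 0.3543|100⟩ + 0.06063|101⟩ - 0.6003|110⟩ - 0.1027|111⟩

amp(|b₁b₂…⟩) = product of the factor amplitudes for bits b₁, b₂, …; only kets whose every factor amplitude is nonzero survive.
|000⟩: (1/√2)(-0.5083)(0.9857) = -0.3543
|001⟩: (1/√2)(-0.5083)(0.1687) = -0.06063
|010⟩: (1/√2)(0.8612)(0.9857) = 0.6003
|011⟩: (1/√2)(0.8612)(0.1687) = 0.1027
|100⟩: (-1/√2)(-0.5083)(0.9857) = 0.3543
|101⟩: (-1/√2)(-0.5083)(0.1687) = 0.06063
|110⟩: (-1/√2)(0.8612)(0.9857) = -0.6003
|111⟩: (-1/√2)(0.8612)(0.1687) = -0.1027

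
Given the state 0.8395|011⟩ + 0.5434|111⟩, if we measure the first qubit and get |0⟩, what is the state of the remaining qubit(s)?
|11⟩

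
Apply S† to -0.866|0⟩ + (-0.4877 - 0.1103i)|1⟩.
-0.866|0⟩ + (-0.1103 + 0.4877i)|1⟩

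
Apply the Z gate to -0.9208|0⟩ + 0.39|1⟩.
-0.9208|0⟩ - 0.39|1⟩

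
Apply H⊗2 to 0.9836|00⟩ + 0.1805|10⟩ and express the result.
0.5821|00⟩ + 0.5821|01⟩ + 0.4016|10⟩ + 0.4016|11⟩

H⊗2 gives amp(|y⟩) = (1/2) Σ_x (−1)^(x·y) amp(|x⟩), where x·y is the number of positions in which both x and y have a 1.
|00⟩: (0.9836 + 0.1805)/2 = 0.5821
|01⟩: (0.9836 + 0.1805)/2 = 0.5821
|10⟩: (0.9836 - 0.1805)/2 = 0.4016
|11⟩: (0.9836 - 0.1805)/2 = 0.4016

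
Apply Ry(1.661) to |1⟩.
-0.7383|0⟩ + 0.6745|1⟩

Ry(1.661) = [[cos(θ/2), −sin(θ/2)], [sin(θ/2), cos(θ/2)]]; θ = 1.661, cos(θ/2) ≈ 0.674507, sin(θ/2) ≈ 0.738269.
With a = amp(|0⟩) = 0 and b = amp(|1⟩) = 1:
new amp(|0⟩) = (0.674507)·a + (-0.738269)·b = -0.7383
new amp(|1⟩) = (0.738269)·a + (0.674507)·b = 0.6745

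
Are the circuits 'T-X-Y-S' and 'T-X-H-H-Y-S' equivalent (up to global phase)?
Yes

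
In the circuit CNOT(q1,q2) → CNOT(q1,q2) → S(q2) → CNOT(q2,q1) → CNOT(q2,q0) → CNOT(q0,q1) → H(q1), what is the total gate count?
7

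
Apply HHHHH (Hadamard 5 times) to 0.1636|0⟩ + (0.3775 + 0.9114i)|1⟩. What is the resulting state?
(0.3826 + 0.6445i)|0⟩ + (-0.1513 - 0.6445i)|1⟩

H² = I, so H^5 = H: a single Hadamard. With (a, b) = (0.1636, (0.3775 + 0.9114i)), H gives ((a + b)/√2, (a − b)/√2) = ((0.3826 + 0.6445i), (-0.1513 - 0.6445i)).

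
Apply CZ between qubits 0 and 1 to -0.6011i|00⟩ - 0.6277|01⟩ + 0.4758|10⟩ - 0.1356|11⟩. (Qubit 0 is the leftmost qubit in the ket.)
-0.6011i|00⟩ - 0.6277|01⟩ + 0.4758|10⟩ + 0.1356|11⟩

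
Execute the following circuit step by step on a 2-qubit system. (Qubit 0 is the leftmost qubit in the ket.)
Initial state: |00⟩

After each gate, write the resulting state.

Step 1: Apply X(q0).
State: |10⟩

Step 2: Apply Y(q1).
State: i|11⟩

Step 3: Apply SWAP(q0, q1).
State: i|11⟩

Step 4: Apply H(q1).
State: (1/√2)i|10⟩ - (1/√2)i|11⟩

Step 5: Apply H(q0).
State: (1/2)i|00⟩ - (1/2)i|01⟩ - (1/2)i|10⟩ + (1/2)i|11⟩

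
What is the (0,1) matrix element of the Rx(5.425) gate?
-0.416i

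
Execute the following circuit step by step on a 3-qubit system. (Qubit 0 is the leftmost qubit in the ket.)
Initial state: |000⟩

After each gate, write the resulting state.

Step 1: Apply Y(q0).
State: i|100⟩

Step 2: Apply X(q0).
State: i|000⟩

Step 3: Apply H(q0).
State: (1/√2)i|000⟩ + (1/√2)i|100⟩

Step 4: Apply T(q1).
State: (1/√2)i|000⟩ + (1/√2)i|100⟩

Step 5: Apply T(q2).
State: (1/√2)i|000⟩ + (1/√2)i|100⟩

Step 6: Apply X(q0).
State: (1/√2)i|000⟩ + (1/√2)i|100⟩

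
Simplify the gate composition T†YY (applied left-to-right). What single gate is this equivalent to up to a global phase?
T†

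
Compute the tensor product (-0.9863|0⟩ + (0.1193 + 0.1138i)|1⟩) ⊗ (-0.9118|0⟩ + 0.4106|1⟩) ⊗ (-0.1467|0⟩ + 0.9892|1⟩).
-0.1319|000⟩ + 0.8896|001⟩ + 0.05941|010⟩ - 0.4006|011⟩ + (0.01596 + 0.01522i)|100⟩ + (-0.1076 - 0.1026i)|101⟩ + (-0.007186 - 0.006855i)|110⟩ + (0.04846 + 0.04622i)|111⟩

amp(|b₁b₂…⟩) = product of the factor amplitudes for bits b₁, b₂, …; only kets whose every factor amplitude is nonzero survive.
|000⟩: (-0.9863)(-0.9118)(-0.1467) = -0.1319
|001⟩: (-0.9863)(-0.9118)(0.9892) = 0.8896
|010⟩: (-0.9863)(0.4106)(-0.1467) = 0.05941
|011⟩: (-0.9863)(0.4106)(0.9892) = -0.4006
|100⟩: (0.1193 + 0.1138i)(-0.9118)(-0.1467) = (0.01596 + 0.01522i)
|101⟩: (0.1193 + 0.1138i)(-0.9118)(0.9892) = (-0.1076 - 0.1026i)
|110⟩: (0.1193 + 0.1138i)(0.4106)(-0.1467) = (-0.007186 - 0.006855i)
|111⟩: (0.1193 + 0.1138i)(0.4106)(0.9892) = (0.04846 + 0.04622i)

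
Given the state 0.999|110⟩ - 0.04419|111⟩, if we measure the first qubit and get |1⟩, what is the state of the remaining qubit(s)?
0.999|10⟩ - 0.04419|11⟩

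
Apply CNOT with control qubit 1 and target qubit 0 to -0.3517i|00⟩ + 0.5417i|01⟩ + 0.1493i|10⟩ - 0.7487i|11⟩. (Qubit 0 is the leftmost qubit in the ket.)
-0.3517i|00⟩ - 0.7487i|01⟩ + 0.1493i|10⟩ + 0.5417i|11⟩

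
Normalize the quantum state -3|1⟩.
-|1⟩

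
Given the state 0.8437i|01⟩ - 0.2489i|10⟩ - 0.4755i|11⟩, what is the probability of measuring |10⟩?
0.06195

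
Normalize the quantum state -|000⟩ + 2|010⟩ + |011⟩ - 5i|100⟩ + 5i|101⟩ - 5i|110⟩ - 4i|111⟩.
-0.1015|000⟩ + 0.2031|010⟩ + 0.1015|011⟩ - 0.5077i|100⟩ + 0.5077i|101⟩ - 0.5077i|110⟩ - 0.4061i|111⟩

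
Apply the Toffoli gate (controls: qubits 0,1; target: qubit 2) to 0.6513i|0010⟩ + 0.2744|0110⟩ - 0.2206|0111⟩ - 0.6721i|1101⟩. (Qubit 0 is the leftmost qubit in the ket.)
0.6513i|0010⟩ + 0.2744|0110⟩ - 0.2206|0111⟩ - 0.6721i|1111⟩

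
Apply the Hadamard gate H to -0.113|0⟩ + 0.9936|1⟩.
0.6227|0⟩ - 0.7825|1⟩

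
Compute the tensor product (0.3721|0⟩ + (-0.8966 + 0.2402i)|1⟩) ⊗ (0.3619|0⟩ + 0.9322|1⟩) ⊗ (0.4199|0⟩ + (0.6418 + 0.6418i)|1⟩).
0.05654|000⟩ + (0.08643 + 0.08643i)|001⟩ + 0.1457|010⟩ + (0.2226 + 0.2226i)|011⟩ + (-0.1362 + 0.0365i)|100⟩ + (-0.264 - 0.1525i)|101⟩ + (-0.351 + 0.09402i)|110⟩ + (-0.6801 - 0.3927i)|111⟩

amp(|b₁b₂…⟩) = product of the factor amplitudes for bits b₁, b₂, …; only kets whose every factor amplitude is nonzero survive.
|000⟩: (0.3721)(0.3619)(0.4199) = 0.05654
|001⟩: (0.3721)(0.3619)(0.6418 + 0.6418i) = (0.08643 + 0.08643i)
|010⟩: (0.3721)(0.9322)(0.4199) = 0.1457
|011⟩: (0.3721)(0.9322)(0.6418 + 0.6418i) = (0.2226 + 0.2226i)
|100⟩: (-0.8966 + 0.2402i)(0.3619)(0.4199) = (-0.1362 + 0.0365i)
|101⟩: (-0.8966 + 0.2402i)(0.3619)(0.6418 + 0.6418i) = (-0.264 - 0.1525i)
|110⟩: (-0.8966 + 0.2402i)(0.9322)(0.4199) = (-0.351 + 0.09402i)
|111⟩: (-0.8966 + 0.2402i)(0.9322)(0.6418 + 0.6418i) = (-0.6801 - 0.3927i)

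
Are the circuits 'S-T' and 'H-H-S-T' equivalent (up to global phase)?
Yes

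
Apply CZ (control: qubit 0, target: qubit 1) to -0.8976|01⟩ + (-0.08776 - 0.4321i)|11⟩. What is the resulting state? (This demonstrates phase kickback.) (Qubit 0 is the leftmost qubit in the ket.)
-0.8976|01⟩ + (0.08776 + 0.4321i)|11⟩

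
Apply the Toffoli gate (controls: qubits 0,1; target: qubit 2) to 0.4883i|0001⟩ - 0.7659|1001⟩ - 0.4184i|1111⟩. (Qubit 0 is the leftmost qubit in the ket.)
0.4883i|0001⟩ - 0.7659|1001⟩ - 0.4184i|1101⟩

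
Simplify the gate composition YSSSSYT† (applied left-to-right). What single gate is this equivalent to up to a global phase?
T†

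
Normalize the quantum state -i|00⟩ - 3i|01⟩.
-0.3162i|00⟩ - 0.9487i|01⟩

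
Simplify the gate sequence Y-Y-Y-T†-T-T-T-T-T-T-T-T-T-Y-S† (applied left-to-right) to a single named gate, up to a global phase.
S†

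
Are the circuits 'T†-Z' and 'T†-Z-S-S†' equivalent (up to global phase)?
Yes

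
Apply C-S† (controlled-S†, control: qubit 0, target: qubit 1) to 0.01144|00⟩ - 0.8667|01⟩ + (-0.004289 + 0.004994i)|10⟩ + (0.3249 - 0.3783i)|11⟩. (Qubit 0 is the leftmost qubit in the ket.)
0.01144|00⟩ - 0.8667|01⟩ + (-0.004289 + 0.004994i)|10⟩ + (-0.3783 - 0.3249i)|11⟩

C-S† leaves the control-|0⟩ kets |00⟩, |01⟩ unchanged and applies S† to qubit 1 on the control-|1⟩ pair (|10⟩, |11⟩).
S† = [[1, 0], [0, -i]].
With a = amp(|10⟩) = (-0.004289 + 0.004994i) and b = amp(|11⟩) = (0.3249 - 0.3783i):
new amp(|10⟩) = (1)·a = (-0.004289 + 0.004994i)
new amp(|11⟩) = (-i)·b = (-0.3783 - 0.3249i)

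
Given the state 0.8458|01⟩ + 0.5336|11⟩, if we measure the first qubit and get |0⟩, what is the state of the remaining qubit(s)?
|1⟩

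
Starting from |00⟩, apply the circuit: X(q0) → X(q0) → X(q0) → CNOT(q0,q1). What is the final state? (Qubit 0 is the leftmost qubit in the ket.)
|11⟩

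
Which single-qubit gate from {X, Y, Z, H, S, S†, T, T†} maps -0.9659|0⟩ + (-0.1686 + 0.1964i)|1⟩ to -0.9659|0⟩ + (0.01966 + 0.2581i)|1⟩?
T†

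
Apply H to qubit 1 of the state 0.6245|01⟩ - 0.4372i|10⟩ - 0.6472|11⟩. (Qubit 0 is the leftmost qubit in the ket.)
0.4416|00⟩ - 0.4416|01⟩ + (-0.4576 - 0.3091i)|10⟩ + (0.4576 - 0.3091i)|11⟩

H on qubit 1 mixes each pair of kets that differ only in qubit 1: amplitudes (a, b) of (|…0…⟩, |…1…⟩) become ((a + b)/√2, (a − b)/√2). Kets absent from the input have amplitude 0.
(|00⟩, |01⟩): (a, b) = (0, 0.6245) → (0.4416, -0.4416)
(|10⟩, |11⟩): (a, b) = (-0.4372i, -0.6472) → ((-0.4576 - 0.3091i), (0.4576 - 0.3091i))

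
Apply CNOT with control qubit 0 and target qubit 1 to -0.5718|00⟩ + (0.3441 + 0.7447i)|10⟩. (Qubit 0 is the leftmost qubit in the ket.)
-0.5718|00⟩ + (0.3441 + 0.7447i)|11⟩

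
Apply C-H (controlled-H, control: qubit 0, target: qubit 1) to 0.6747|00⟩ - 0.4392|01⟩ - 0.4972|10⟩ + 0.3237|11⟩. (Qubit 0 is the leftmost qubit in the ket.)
0.6747|00⟩ - 0.4392|01⟩ - 0.1227|10⟩ - 0.5805|11⟩

C-H leaves the control-|0⟩ kets |00⟩, |01⟩ unchanged and applies H to qubit 1 on the control-|1⟩ pair (|10⟩, |11⟩).
H = [[1/√2, 1/√2], [1/√2, -1/√2]].
With a = amp(|10⟩) = -0.4972 and b = amp(|11⟩) = 0.3237:
new amp(|10⟩) = (1/√2)·a + (1/√2)·b = -0.1227
new amp(|11⟩) = (1/√2)·a + (-1/√2)·b = -0.5805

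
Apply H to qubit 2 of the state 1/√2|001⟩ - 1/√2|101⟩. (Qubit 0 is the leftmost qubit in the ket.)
1/2|000⟩ - 1/2|001⟩ - 1/2|100⟩ + 1/2|101⟩

H on qubit 2 mixes each pair of kets that differ only in qubit 2: amplitudes (a, b) of (|…0…⟩, |…1…⟩) become ((a + b)/√2, (a − b)/√2). Kets absent from the input have amplitude 0.
(|000⟩, |001⟩): (a, b) = (0, 1/√2) → (1/2, -1/2)
(|100⟩, |101⟩): (a, b) = (0, -1/√2) → (-1/2, 1/2)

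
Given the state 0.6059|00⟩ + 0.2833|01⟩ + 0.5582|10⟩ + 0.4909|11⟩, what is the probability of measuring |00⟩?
0.3671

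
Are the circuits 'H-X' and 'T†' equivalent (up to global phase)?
No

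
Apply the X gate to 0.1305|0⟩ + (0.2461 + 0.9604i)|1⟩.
(0.2461 + 0.9604i)|0⟩ + 0.1305|1⟩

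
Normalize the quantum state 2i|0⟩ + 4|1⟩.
(1/√5)i|0⟩ + 0.8944|1⟩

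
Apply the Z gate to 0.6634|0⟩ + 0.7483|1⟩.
0.6634|0⟩ - 0.7483|1⟩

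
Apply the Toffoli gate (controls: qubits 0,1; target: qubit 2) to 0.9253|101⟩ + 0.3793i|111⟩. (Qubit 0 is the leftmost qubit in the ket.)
0.9253|101⟩ + 0.3793i|110⟩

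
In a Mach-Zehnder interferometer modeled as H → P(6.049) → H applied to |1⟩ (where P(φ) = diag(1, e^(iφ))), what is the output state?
(0.01365 + 0.116i)|0⟩ + (0.9864 - 0.116i)|1⟩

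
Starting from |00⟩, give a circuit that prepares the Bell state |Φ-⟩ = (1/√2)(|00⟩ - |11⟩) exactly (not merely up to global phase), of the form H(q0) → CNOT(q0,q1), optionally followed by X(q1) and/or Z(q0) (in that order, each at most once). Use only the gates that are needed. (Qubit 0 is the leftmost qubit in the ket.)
H(q0) → CNOT(q0,q1) → Z(q0)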